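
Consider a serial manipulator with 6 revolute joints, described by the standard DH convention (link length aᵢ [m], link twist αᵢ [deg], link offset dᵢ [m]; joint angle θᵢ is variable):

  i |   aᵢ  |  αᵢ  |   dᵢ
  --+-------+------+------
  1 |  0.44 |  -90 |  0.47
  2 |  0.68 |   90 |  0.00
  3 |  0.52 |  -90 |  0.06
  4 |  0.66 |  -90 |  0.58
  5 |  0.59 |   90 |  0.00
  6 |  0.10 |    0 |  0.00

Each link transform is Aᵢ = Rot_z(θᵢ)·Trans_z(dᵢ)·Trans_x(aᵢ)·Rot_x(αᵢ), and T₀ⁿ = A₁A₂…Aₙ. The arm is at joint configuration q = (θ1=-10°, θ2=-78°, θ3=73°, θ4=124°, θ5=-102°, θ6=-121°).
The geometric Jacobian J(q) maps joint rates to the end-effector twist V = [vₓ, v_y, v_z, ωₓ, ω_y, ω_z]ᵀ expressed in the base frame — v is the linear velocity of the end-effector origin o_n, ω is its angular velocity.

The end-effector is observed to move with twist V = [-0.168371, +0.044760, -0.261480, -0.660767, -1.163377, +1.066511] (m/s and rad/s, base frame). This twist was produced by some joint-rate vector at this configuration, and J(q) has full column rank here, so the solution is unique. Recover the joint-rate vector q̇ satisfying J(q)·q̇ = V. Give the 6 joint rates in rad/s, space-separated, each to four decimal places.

o_n = [0.9024, 0.4458, 0.0893]
J₁: ẑ×o_n = [-0.4458, 0.9024, 0.0000], ω = ẑ
J2: z=[0.1736, 0.9848, 0.0000] o=[0.4333, -0.0764, 0.4700] → [-0.3749, 0.0661, -0.3712, 0.1736, 0.9848, 0.0000]
J3: z=[-0.9633, 0.1699, 0.2079] o=[0.5725, -0.1010, 1.1351] → [-0.2913, -0.9388, -0.5827, -0.9633, 0.1699, 0.2079]
J4: z=[-0.1450, 0.3225, -0.9354] o=[0.6322, 0.3935, 1.2963] → [-0.3402, -0.4277, -0.0947, -0.1450, 0.3225, -0.9354]
J5: z=[-0.7260, -0.6770, -0.1208] o=[0.9918, 0.1439, 0.5345] → [0.3379, -0.3124, -0.2798, -0.7260, -0.6770, -0.1208]
J6: z=[-0.6274, 0.5800, 0.5195] o=[0.8256, 0.4111, 0.0354] → [0.0132, 0.0737, -0.0663, -0.6274, 0.5800, 0.5195]
q̇ = J⁺·V = [0.8960, -0.5820, 0.7910, -0.3990, 0.3430, -0.6270]

0.8960 -0.5820 0.7910 -0.3990 0.3430 -0.6270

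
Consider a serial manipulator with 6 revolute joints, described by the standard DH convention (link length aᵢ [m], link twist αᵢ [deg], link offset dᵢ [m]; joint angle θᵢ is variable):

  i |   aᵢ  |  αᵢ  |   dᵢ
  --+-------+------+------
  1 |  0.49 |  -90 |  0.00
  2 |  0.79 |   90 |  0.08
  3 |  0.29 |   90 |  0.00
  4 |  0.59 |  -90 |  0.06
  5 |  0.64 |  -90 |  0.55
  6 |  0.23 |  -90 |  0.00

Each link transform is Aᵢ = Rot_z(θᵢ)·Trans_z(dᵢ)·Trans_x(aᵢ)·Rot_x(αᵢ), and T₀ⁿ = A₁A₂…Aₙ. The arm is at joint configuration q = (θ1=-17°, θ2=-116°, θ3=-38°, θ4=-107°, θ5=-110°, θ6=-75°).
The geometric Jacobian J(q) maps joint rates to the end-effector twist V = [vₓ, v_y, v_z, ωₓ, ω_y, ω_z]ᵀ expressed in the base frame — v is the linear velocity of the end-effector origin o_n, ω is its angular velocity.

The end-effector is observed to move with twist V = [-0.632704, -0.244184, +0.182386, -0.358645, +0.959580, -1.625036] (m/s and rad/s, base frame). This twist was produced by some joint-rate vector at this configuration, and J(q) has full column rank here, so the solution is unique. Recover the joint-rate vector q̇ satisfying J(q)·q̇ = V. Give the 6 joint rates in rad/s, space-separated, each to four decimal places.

o_n = [0.1905, -1.1618, 1.2149]
J₁: ẑ×o_n = [1.1618, 0.1905, -0.0000], ω = ẑ
J2: z=[0.2924, 0.9563, 0.0000] o=[0.4686, -0.1433, 0.0000] → [1.1618, -0.3552, -0.0318, 0.2924, 0.9563, 0.0000]
J3: z=[-0.8595, 0.2628, -0.4384] o=[0.1608, 0.0345, 0.7100] → [-0.3917, 0.4209, 1.0204, -0.8595, 0.2628, -0.4384]
J4: z=[0.0277, -0.8325, -0.5534] o=[0.0128, -0.1070, 0.9154] → [-0.8329, -0.1066, 0.1187, 0.0277, -0.8325, -0.5534]
J5: z=[-0.2367, -0.5433, 0.8055] o=[0.5875, -0.2210, 1.0074] → [0.6450, -0.2706, 0.0071, -0.2367, -0.5433, 0.8055]
J6: z=[0.9221, -0.3869, 0.0101] o=[0.2613, -0.9967, 1.0712] → [-0.0539, -0.1332, -0.1796, 0.9221, -0.3869, 0.0101]
q̇ = J⁺·V = [-0.5310, 0.9930, -0.0650, 0.9160, -0.7520, -0.9850]

-0.5310 0.9930 -0.0650 0.9160 -0.7520 -0.9850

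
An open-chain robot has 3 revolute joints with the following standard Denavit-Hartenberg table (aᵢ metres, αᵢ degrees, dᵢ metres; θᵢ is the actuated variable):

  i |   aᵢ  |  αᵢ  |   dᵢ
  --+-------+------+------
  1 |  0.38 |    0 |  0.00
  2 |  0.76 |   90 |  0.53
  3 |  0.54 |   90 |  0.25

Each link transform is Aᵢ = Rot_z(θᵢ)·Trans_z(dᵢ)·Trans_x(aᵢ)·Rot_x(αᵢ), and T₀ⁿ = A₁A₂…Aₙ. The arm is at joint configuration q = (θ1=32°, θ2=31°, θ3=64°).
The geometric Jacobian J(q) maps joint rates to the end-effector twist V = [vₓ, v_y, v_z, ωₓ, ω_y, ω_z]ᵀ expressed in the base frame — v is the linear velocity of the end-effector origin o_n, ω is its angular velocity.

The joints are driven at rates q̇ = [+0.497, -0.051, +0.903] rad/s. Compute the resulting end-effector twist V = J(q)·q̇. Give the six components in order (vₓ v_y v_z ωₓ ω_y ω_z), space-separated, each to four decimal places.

o_n = [0.9975, 0.9760, 1.0153]
J₁: ẑ×o_n = [-0.9760, 0.9975, 0.0000], ω = ẑ
J2: z=[0.0000, 0.0000, 1.0000] o=[0.3223, 0.2014, 0.0000] → [-0.7746, 0.6753, 0.0000, 0.0000, 0.0000, 1.0000]
J3: z=[0.8910, -0.4540, 0.0000] o=[0.6673, 0.8785, 0.5300] → [-0.2203, -0.4324, 0.2367, 0.8910, -0.4540, 0.0000]
V = J·q̇ = [-0.6445, 0.0708, 0.2138, 0.8046, -0.4100, 0.4460]

-0.6445 0.0708 0.2138 0.8046 -0.4100 0.4460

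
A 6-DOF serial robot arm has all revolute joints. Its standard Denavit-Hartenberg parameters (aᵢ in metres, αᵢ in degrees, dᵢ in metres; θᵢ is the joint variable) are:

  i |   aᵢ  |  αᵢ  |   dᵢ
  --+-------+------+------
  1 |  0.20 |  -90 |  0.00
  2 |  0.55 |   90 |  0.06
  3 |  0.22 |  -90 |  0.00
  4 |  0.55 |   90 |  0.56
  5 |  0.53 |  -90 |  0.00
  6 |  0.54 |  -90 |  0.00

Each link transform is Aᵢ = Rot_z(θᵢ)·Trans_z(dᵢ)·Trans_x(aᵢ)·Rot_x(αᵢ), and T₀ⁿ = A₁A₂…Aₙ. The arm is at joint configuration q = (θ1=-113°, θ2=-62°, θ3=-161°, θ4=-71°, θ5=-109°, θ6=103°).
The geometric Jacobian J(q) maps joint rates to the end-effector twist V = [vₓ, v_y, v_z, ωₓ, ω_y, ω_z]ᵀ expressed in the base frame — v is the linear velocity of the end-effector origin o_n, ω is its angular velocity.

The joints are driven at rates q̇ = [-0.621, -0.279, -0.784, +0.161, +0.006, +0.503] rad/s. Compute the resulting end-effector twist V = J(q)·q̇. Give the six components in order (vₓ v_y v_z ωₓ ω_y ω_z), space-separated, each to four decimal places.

0.5094 0.1599 -0.3205 -0.3877 -0.0818 -0.9024

o_n = [-0.3162, 0.2329, -0.0721]
J₁: ẑ×o_n = [-0.2329, -0.3162, 0.0000], ω = ẑ
J2: z=[0.9205, -0.3907, 0.0000] o=[-0.0781, -0.1841, 0.0000] → [0.0282, 0.0664, 0.2909, 0.9205, -0.3907, 0.0000]
J3: z=[0.3450, 0.8128, 0.4695] o=[-0.1238, -0.4452, 0.4856] → [-0.7717, 0.1021, 0.3903, 0.3450, 0.8128, 0.4695]
J4: z=[-0.9301, 0.2287, 0.2875] o=[-0.1516, -0.3273, 0.3020] → [-0.2466, -0.3952, -0.4834, -0.9301, 0.2287, 0.2875]
J5: z=[0.2317, -0.2420, 0.9422] o=[-0.5156, 0.3194, 0.5576] → [0.2338, 0.3338, 0.0282, 0.2317, -0.2420, 0.9422]
J6: z=[0.5724, 0.8171, 0.0691] o=[-0.0987, 0.0420, 0.3838] → [-0.3857, 0.2459, 0.2869, 0.5724, 0.8171, 0.0691]
V = J·q̇ = [0.5094, 0.1599, -0.3205, -0.3877, -0.0818, -0.9024]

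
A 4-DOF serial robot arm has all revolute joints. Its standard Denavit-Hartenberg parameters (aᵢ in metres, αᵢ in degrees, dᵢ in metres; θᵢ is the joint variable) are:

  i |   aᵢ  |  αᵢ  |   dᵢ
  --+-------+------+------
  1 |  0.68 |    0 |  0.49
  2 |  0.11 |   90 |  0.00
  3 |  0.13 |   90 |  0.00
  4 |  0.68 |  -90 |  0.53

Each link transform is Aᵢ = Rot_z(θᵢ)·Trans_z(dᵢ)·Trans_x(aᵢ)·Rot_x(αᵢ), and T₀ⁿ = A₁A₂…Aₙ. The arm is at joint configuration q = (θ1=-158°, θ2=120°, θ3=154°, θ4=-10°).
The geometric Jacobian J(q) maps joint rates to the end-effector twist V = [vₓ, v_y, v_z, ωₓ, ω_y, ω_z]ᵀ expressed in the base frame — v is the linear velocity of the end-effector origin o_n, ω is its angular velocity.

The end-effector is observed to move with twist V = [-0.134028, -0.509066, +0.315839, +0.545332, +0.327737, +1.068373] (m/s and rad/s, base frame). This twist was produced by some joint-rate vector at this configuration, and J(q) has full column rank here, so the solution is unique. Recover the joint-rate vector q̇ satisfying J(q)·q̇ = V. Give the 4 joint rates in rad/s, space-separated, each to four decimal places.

o_n = [-0.8544, 0.0701, 1.3169]
J₁: ẑ×o_n = [-0.0701, -0.8544, 0.0000], ω = ẑ
J2: z=[0.0000, 0.0000, 1.0000] o=[-0.6305, -0.2547, 0.4900] → [-0.3248, -0.2239, 0.0000, 0.0000, 0.0000, 1.0000]
J3: z=[-0.6157, -0.7880, 0.0000] o=[-0.5438, -0.3225, 0.4900] → [-0.6516, 0.5091, -0.4864, -0.6157, -0.7880, 0.0000]
J4: z=[0.3454, -0.2699, 0.8988] o=[-0.6359, -0.2505, 0.5470] → [-0.4959, -0.4624, 0.0518, 0.3454, -0.2699, 0.8988]
q̇ = J⁺·V = [-0.2670, 0.8680, -0.5940, 0.5200]

-0.2670 0.8680 -0.5940 0.5200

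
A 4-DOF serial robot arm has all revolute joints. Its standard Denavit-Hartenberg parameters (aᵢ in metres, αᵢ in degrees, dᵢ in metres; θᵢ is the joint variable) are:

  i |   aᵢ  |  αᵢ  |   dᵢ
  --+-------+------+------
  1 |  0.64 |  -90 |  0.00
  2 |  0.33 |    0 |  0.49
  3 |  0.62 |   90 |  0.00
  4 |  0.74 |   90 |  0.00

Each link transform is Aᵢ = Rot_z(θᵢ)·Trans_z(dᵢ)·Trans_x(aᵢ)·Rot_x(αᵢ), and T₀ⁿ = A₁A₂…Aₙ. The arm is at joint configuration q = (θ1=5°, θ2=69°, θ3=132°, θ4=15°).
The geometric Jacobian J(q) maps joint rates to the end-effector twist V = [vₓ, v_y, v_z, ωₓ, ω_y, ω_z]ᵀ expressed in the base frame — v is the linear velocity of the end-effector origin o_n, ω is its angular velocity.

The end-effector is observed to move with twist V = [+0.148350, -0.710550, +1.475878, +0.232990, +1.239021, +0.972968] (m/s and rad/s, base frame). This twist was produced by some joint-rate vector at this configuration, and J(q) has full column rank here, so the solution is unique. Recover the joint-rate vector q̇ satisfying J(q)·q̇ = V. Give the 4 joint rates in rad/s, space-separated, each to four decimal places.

o_n = [-0.5454, 0.6364, 0.1703]
J₁: ẑ×o_n = [-0.6364, -0.5454, 0.0000], ω = ẑ
J2: z=[-0.0872, 0.9962, 0.0000] o=[0.6376, 0.0558, 0.0000] → [0.1696, 0.0148, 1.1279, -0.0872, 0.9962, 0.0000]
J3: z=[-0.0872, 0.9962, 0.0000] o=[0.7127, 0.5542, -0.3081] → [0.4765, 0.0417, 1.2461, -0.0872, 0.9962, 0.0000]
J4: z=[-0.3570, -0.0312, -0.9336] o=[0.1361, 0.5038, -0.0859] → [0.1158, 0.7276, -0.0686, -0.3570, -0.0312, -0.9336]
q̇ = J⁺·V = [0.0870, 0.8630, 0.3510, -0.9490]

0.0870 0.8630 0.3510 -0.9490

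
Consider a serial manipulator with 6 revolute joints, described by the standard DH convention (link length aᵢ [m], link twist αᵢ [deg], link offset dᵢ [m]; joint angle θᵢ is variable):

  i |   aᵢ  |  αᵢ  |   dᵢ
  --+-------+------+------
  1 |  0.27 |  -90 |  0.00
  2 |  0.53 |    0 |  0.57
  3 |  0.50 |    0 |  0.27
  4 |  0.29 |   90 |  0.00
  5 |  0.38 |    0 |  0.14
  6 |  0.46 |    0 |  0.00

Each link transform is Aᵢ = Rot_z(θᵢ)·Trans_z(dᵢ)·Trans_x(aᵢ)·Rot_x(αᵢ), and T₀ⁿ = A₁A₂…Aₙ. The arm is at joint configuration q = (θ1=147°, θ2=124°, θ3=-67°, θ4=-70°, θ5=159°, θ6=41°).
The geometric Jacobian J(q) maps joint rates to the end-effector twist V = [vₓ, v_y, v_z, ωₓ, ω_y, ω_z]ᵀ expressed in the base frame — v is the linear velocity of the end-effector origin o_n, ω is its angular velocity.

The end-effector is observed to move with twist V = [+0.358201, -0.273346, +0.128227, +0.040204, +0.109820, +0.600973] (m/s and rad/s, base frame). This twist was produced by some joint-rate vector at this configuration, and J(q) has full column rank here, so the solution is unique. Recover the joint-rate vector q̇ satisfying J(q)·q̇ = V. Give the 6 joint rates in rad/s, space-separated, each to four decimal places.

0.7140 0.2020 -0.6280 0.3120 -0.4980 0.3820

o_n = [-0.2197, -0.8337, -0.8341]
J₁: ẑ×o_n = [0.8337, -0.2197, 0.0000], ω = ẑ
J2: z=[-0.5446, -0.8387, 0.0000] o=[-0.2264, 0.1471, 0.0000] → [0.6996, -0.4543, 0.5398, -0.5446, -0.8387, 0.0000]
J3: z=[-0.5446, -0.8387, 0.0000] o=[-0.2883, -0.4924, -0.4394] → [0.3310, -0.2150, 0.2435, -0.5446, -0.8387, 0.0000]
J4: z=[-0.5446, -0.8387, 0.0000] o=[-0.6638, -0.5705, -0.8587] → [-0.0206, 0.0134, 0.5158, -0.5446, -0.8387, 0.0000]
J5: z=[0.1887, -0.1225, 0.9744] o=[-0.9007, -0.4166, -0.7935] → [0.4114, 0.6713, 0.0048, 0.1887, -0.1225, 0.9744]
J6: z=[0.1887, -0.1225, 0.9744] o=[-0.6586, -0.7363, -0.7369] → [0.1069, 0.4460, 0.0354, 0.1887, -0.1225, 0.9744]
q̇ = J⁺·V = [0.7140, 0.2020, -0.6280, 0.3120, -0.4980, 0.3820]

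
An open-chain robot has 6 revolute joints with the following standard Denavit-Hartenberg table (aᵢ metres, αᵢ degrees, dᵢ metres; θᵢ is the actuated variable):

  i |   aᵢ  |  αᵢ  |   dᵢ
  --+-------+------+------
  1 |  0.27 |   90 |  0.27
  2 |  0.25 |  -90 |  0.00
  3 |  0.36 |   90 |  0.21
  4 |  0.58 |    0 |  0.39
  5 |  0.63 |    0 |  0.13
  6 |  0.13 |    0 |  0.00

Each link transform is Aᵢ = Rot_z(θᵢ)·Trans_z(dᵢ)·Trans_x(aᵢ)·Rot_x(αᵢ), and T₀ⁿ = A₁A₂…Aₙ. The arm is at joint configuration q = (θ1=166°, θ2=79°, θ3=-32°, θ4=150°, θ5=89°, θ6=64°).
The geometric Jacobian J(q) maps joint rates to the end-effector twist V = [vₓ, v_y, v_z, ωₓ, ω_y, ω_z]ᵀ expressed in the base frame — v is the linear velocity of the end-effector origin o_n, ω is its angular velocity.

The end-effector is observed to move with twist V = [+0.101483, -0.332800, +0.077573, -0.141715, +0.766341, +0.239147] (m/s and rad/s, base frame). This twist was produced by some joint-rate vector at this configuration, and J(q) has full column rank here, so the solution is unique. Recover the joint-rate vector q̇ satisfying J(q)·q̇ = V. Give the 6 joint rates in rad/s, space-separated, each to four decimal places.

o_n = [-0.2811, 0.3083, -0.1132]
J₁: ẑ×o_n = [-0.3083, -0.2811, 0.0000], ω = ẑ
J2: z=[0.2419, 0.9703, 0.0000] o=[-0.2620, 0.0653, 0.2700] → [-0.3718, 0.0927, 0.0774, 0.2419, 0.9703, 0.0000]
J3: z=[0.9525, -0.2375, 0.1908] o=[-0.3083, 0.0769, 0.5154] → [0.1051, 0.6039, 0.2269, 0.9525, -0.2375, 0.1908]
J4: z=[0.3033, 0.7984, -0.5202] o=[-0.1186, 0.2262, 0.8552] → [-0.7304, 0.3782, 0.1546, 0.3033, 0.7984, -0.5202]
J5: z=[0.3033, 0.7984, -0.5202] o=[0.2903, 0.1908, 0.2895] → [-0.2603, 0.4194, 0.4919, 0.3033, 0.7984, -0.5202]
J6: z=[0.3033, 0.7984, -0.5202] o=[-0.1752, 0.2433, -0.1513] → [0.0643, 0.0435, 0.1043, 0.3033, 0.7984, -0.5202]
q̇ = J⁺·V = [0.2760, 0.7500, -0.3240, -0.7770, 0.3540, 0.3750]

0.2760 0.7500 -0.3240 -0.7770 0.3540 0.3750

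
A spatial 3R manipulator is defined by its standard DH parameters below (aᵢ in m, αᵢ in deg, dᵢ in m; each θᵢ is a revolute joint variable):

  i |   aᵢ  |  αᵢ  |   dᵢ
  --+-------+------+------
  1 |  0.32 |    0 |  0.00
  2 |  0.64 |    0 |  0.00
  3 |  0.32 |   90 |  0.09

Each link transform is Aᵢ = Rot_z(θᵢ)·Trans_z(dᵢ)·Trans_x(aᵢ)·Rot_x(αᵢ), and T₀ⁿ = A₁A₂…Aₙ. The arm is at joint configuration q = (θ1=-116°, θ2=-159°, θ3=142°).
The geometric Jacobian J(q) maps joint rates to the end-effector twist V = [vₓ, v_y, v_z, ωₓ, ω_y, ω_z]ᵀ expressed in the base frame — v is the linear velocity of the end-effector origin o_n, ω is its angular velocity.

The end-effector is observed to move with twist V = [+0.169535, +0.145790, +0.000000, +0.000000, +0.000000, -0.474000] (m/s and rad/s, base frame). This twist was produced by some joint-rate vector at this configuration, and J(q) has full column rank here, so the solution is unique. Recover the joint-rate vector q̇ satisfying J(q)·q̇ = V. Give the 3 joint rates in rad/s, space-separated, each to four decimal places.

o_n = [-0.3027, 0.1159, 0.0900]
J₁: ẑ×o_n = [-0.1159, -0.3027, 0.0000], ω = ẑ
J2: z=[0.0000, 0.0000, 1.0000] o=[-0.1403, -0.2876, 0.0000] → [-0.4035, -0.1625, 0.0000, 0.0000, 0.0000, 1.0000]
J3: z=[0.0000, 0.0000, 1.0000] o=[-0.0845, 0.3500, 0.0000] → [0.2340, -0.2182, 0.0000, 0.0000, 0.0000, 1.0000]
q̇ = J⁺·V = [-0.5810, -0.1210, 0.2280]

-0.5810 -0.1210 0.2280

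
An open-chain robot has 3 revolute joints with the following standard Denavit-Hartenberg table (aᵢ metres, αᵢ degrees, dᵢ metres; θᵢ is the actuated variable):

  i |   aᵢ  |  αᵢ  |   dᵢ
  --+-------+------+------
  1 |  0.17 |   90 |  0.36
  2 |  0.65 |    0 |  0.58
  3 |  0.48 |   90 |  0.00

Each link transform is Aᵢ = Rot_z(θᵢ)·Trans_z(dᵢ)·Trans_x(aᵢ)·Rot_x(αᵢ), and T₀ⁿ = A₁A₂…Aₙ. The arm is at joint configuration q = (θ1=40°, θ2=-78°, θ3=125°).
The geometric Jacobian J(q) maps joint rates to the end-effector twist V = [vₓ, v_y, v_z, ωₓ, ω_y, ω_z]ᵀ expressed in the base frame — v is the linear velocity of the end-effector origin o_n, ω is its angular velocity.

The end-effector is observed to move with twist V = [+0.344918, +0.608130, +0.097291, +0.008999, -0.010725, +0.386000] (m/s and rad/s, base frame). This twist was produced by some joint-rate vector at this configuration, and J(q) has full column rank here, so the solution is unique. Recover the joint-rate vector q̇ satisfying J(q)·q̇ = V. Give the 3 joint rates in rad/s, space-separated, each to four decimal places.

0.3860 0.6860 -0.6720

o_n = [0.8573, -0.0377, 0.0753]
J₁: ẑ×o_n = [0.0377, 0.8573, -0.0000], ω = ẑ
J2: z=[0.6428, -0.7660, 0.0000] o=[0.1302, 0.1093, 0.3600] → [0.2181, 0.1830, 0.4625, 0.6428, -0.7660, 0.0000]
J3: z=[0.6428, -0.7660, 0.0000] o=[0.6066, -0.2482, -0.2758] → [-0.2689, -0.2257, 0.3274, 0.6428, -0.7660, 0.0000]
q̇ = J⁺·V = [0.3860, 0.6860, -0.6720]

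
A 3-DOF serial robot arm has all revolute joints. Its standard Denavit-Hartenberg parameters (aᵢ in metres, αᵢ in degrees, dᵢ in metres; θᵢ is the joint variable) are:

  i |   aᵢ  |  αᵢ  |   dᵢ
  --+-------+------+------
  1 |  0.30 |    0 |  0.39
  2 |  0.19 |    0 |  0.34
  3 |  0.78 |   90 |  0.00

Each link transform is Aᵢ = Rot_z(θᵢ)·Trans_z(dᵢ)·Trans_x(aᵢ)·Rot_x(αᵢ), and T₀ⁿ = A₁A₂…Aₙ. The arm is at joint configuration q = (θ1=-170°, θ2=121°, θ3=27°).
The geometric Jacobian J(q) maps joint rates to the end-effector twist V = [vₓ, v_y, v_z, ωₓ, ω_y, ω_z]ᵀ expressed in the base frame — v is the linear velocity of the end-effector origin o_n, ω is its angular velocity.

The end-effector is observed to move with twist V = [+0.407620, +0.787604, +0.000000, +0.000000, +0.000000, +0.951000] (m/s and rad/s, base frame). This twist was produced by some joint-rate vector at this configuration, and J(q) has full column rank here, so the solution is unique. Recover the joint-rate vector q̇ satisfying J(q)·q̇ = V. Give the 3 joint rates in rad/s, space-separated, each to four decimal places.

o_n = [0.5524, -0.4877, 0.7300]
J₁: ẑ×o_n = [0.4877, 0.5524, -0.0000], ω = ẑ
J2: z=[0.0000, 0.0000, 1.0000] o=[-0.2954, -0.0521, 0.3900] → [0.4356, 0.8479, -0.0000, 0.0000, 0.0000, 1.0000]
J3: z=[0.0000, 0.0000, 1.0000] o=[-0.1708, -0.1955, 0.7300] → [0.2922, 0.7232, -0.0000, 0.0000, 0.0000, 1.0000]
q̇ = J⁺·V = [0.0380, 0.8530, 0.0600]

0.0380 0.8530 0.0600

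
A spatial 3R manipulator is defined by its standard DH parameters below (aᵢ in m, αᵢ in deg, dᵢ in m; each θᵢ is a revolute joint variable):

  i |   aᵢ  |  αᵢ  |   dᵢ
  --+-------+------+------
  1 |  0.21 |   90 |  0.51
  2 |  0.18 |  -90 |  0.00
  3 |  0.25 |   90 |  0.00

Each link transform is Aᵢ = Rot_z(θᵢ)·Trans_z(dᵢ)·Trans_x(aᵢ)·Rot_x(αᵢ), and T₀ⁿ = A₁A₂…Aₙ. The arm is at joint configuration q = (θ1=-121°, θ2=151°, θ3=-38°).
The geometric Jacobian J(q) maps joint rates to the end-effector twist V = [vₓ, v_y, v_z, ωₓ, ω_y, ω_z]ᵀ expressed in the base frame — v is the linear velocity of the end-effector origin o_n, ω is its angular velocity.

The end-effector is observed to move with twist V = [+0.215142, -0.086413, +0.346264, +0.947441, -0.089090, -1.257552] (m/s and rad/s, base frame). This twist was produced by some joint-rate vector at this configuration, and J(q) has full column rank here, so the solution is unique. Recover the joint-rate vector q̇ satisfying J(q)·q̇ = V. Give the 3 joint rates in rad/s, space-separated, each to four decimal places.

-0.5150 -0.8580 0.8490

o_n = [-0.0703, 0.1819, 0.6928]
J₁: ẑ×o_n = [-0.1819, -0.0703, 0.0000], ω = ẑ
J2: z=[-0.8572, 0.5150, 0.0000] o=[-0.1082, -0.1800, 0.5100] → [0.0941, 0.1567, -0.3297, -0.8572, 0.5150, 0.0000]
J3: z=[0.2497, 0.4156, -0.8746] o=[-0.0271, -0.0451, 0.5973] → [0.2382, 0.0139, 0.0746, 0.2497, 0.4156, -0.8746]
q̇ = J⁺·V = [-0.5150, -0.8580, 0.8490]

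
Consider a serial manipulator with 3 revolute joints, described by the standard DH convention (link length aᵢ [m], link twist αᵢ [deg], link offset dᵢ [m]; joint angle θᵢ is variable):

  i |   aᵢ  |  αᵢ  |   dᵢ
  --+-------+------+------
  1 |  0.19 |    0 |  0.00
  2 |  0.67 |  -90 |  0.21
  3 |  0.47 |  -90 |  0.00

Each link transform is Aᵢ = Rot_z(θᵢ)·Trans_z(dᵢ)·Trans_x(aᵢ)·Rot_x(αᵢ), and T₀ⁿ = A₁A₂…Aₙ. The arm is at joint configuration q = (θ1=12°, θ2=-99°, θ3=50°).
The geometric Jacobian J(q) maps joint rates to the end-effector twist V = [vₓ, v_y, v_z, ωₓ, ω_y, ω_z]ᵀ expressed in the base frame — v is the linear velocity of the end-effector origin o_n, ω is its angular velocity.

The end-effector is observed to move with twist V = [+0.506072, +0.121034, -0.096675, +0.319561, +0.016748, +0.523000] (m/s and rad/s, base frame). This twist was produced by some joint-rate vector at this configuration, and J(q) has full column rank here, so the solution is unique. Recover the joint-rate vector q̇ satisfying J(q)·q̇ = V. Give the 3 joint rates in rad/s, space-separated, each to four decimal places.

-0.1110 0.6340 0.3200

o_n = [0.2367, -0.9313, -0.1500]
J₁: ẑ×o_n = [0.9313, 0.2367, -0.0000], ω = ẑ
J2: z=[0.0000, 0.0000, 1.0000] o=[0.1858, 0.0395, 0.0000] → [0.9708, 0.0509, -0.0000, 0.0000, 0.0000, 1.0000]
J3: z=[0.9986, 0.0523, 0.0000] o=[0.2209, -0.6296, 0.2100] → [-0.0188, 0.3595, -0.3021, 0.9986, 0.0523, 0.0000]
q̇ = J⁺·V = [-0.1110, 0.6340, 0.3200]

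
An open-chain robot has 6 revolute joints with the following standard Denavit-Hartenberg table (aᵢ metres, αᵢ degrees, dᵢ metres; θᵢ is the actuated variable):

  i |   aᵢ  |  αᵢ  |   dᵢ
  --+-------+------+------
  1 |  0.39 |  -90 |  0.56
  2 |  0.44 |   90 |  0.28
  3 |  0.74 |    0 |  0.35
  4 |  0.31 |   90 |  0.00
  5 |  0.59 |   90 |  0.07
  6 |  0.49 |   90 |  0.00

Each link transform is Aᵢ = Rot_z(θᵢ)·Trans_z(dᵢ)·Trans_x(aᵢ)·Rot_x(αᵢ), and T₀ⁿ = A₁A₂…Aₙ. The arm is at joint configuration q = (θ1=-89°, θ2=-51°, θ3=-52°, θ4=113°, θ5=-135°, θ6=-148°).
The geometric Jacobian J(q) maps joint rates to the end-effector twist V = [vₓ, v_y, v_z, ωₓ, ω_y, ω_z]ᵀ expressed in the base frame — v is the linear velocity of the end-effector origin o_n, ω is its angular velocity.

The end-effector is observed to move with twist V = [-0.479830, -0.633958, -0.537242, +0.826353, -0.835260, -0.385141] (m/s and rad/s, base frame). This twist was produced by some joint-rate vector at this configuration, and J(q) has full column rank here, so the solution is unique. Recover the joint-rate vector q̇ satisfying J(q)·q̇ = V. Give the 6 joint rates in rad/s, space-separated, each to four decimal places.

-0.2890 0.9720 -0.8230 0.1850 0.4800 -0.1170

o_n = [-0.0352, -0.7308, 1.3400]
J₁: ẑ×o_n = [0.7308, -0.0352, 0.0000], ω = ẑ
J2: z=[0.9998, 0.0175, 0.0000] o=[0.0068, -0.3899, 0.5600] → [0.0136, -0.7799, -0.3400, 0.9998, 0.0175, 0.0000]
J3: z=[-0.0136, 0.7770, 0.6293] o=[0.2916, -0.6619, 0.9019] → [0.3837, -0.1997, 0.2549, -0.0136, 0.7770, 0.6293]
J4: z=[-0.0136, 0.7770, 0.6293] o=[-0.2912, -0.6868, 1.4763] → [-0.0782, 0.1593, -0.1983, -0.0136, 0.7770, 0.6293]
J5: z=[-0.4751, -0.5588, 0.6797] o=[-0.0184, -0.7766, 1.5931] → [0.1102, -0.1316, -0.0312, -0.4751, -0.5588, 0.6797]
J6: z=[-0.6317, 0.7544, 0.1786] o=[-0.4131, -1.0190, 1.2209] → [0.0384, 0.1427, -0.4672, -0.6317, 0.7544, 0.1786]
q̇ = J⁺·V = [-0.2890, 0.9720, -0.8230, 0.1850, 0.4800, -0.1170]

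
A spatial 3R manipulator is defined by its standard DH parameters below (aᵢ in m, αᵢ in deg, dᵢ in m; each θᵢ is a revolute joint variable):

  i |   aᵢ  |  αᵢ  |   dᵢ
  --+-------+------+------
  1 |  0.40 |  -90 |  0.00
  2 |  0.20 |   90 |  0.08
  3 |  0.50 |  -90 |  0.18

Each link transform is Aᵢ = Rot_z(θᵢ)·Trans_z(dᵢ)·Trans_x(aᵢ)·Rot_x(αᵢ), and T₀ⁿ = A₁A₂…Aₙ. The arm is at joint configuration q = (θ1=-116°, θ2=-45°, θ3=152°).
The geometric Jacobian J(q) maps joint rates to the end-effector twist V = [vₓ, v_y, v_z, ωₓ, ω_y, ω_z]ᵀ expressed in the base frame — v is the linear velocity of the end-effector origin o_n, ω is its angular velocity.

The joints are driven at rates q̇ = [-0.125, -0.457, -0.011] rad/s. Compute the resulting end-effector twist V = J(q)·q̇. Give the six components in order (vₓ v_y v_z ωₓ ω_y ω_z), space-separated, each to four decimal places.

o_n = [0.2382, -0.2296, -0.0435]
J₁: ẑ×o_n = [0.2296, 0.2382, -0.0000], ω = ẑ
J2: z=[0.8988, -0.4384, 0.0000] o=[-0.1753, -0.3595, 0.0000] → [0.0191, 0.0391, 0.2980, 0.8988, -0.4384, 0.0000]
J3: z=[0.3100, 0.6355, 0.7071] o=[-0.1654, -0.5217, 0.1414] → [-0.3240, 0.3427, -0.1660, 0.3100, 0.6355, 0.7071]
V = J·q̇ = [-0.0338, -0.0514, -0.1344, -0.4142, 0.1933, -0.1328]

-0.0338 -0.0514 -0.1344 -0.4142 0.1933 -0.1328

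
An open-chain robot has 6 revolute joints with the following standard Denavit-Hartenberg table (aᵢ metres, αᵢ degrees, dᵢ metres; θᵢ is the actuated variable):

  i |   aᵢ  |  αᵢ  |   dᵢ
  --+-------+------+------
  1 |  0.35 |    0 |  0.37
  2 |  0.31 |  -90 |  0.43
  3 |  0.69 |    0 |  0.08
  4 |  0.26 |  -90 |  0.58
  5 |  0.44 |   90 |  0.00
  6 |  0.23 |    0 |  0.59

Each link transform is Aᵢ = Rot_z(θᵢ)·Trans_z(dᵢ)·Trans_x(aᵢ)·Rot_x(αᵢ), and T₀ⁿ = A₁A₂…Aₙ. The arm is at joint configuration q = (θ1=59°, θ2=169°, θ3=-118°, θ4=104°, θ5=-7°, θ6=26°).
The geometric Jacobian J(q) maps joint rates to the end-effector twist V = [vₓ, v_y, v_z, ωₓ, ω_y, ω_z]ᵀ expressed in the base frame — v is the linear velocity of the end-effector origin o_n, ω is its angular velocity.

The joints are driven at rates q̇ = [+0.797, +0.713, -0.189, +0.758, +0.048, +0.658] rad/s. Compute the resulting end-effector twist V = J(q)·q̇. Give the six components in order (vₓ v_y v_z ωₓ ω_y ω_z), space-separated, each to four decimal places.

2.0260 0.8714 -0.6735 0.9525 -0.7685 1.4440

o_n = [0.6186, -1.1925, 1.5122]
J₁: ẑ×o_n = [1.1925, 0.6186, -0.0000], ω = ẑ
J2: z=[0.0000, 0.0000, 1.0000] o=[0.1803, 0.3000, 0.3700] → [1.4925, 0.4384, -0.0000, 0.0000, 0.0000, 1.0000]
J3: z=[0.7431, -0.6691, 0.0000] o=[-0.0272, 0.0696, 0.8000] → [-0.4766, -0.5293, -0.5058, 0.7431, -0.6691, 0.0000]
J4: z=[0.7431, -0.6691, 0.0000] o=[0.2490, 0.2568, 1.4092] → [-0.0689, -0.0765, -0.8297, 0.7431, -0.6691, 0.0000]
J5: z=[-0.1619, -0.1798, -0.9703] o=[0.5113, -0.3187, 1.4721] → [-0.8550, -0.0977, 0.1607, -0.1619, -0.1798, -0.9703]
J6: z=[0.8167, -0.5763, -0.0295] o=[0.2676, -0.6695, 1.5778] → [0.0224, 0.0432, -0.2248, 0.8167, -0.5763, -0.0295]
V = J·q̇ = [2.0260, 0.8714, -0.6735, 0.9525, -0.7685, 1.4440]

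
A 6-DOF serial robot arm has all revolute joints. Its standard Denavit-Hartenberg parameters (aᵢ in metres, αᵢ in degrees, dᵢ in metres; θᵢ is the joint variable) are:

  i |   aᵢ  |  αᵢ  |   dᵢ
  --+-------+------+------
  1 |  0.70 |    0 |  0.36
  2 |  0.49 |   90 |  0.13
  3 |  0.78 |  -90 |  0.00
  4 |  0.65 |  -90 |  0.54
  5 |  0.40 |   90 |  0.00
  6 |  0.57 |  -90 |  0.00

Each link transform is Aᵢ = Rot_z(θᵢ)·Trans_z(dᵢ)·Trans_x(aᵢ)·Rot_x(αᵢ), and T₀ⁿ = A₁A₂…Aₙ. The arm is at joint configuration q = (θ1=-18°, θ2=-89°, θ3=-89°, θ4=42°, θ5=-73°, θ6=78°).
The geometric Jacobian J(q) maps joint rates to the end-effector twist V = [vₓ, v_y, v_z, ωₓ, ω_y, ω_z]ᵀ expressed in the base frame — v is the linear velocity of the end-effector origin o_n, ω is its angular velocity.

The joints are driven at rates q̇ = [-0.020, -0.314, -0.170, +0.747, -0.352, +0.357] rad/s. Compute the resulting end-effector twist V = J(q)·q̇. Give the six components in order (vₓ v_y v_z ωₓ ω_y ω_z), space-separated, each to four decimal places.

o_n = [1.1237, -1.9700, -0.4944]
J₁: ẑ×o_n = [1.9700, 1.1237, -0.0000], ω = ẑ
J2: z=[0.0000, 0.0000, 1.0000] o=[0.6657, -0.2163, 0.3600] → [1.7537, 0.4580, -0.0000, 0.0000, 0.0000, 1.0000]
J3: z=[-0.9563, 0.2924, 0.0000] o=[0.5225, -0.6849, 0.4900] → [-0.2878, -0.9414, 1.0532, -0.9563, 0.2924, 0.0000]
J4: z=[-0.2923, -0.9562, 0.0175] o=[0.5185, -0.6979, -0.2899] → [0.2178, -0.0492, 0.9506, -0.2923, -0.9562, 0.0175]
J5: z=[0.7141, -0.2061, 0.6690] o=[0.7741, -1.3495, -0.7634] → [0.3597, 0.0418, -0.3711, 0.7141, -0.2061, 0.6690]
J6: z=[-0.6938, -0.0806, 0.7157] o=[0.7367, -1.7396, -0.8436] → [0.1368, 0.5193, 0.1911, -0.6938, -0.0806, 0.7157]
V = J·q̇ = [-0.4563, 0.1277, 0.7299, -0.5548, -0.7202, -0.3010]

-0.4563 0.1277 0.7299 -0.5548 -0.7202 -0.3010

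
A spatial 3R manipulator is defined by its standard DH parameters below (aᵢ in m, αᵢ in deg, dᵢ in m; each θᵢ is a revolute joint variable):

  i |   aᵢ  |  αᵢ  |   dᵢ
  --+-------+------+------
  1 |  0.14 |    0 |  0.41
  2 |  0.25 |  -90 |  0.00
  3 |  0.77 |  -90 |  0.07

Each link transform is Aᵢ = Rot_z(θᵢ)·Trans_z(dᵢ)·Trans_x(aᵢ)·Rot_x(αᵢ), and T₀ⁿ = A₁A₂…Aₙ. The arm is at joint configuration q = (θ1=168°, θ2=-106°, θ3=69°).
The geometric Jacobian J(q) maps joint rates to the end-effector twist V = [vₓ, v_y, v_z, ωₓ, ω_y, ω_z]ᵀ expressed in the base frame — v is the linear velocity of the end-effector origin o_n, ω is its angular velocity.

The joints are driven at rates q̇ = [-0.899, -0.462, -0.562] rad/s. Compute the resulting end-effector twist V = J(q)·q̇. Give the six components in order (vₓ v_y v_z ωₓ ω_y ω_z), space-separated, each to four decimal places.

0.8926 0.2279 0.1551 0.4962 -0.2638 -1.3610

o_n = [0.0482, 0.5264, -0.3089]
J₁: ẑ×o_n = [-0.5264, 0.0482, 0.0000], ω = ẑ
J2: z=[0.0000, 0.0000, 1.0000] o=[-0.1369, 0.0291, 0.4100] → [-0.4972, 0.1851, 0.0000, 0.0000, 0.0000, 1.0000]
J3: z=[-0.8829, 0.4695, 0.0000] o=[-0.0196, 0.2498, 0.4100] → [-0.3375, -0.6347, -0.2759, -0.8829, 0.4695, 0.0000]
V = J·q̇ = [0.8926, 0.2279, 0.1551, 0.4962, -0.2638, -1.3610]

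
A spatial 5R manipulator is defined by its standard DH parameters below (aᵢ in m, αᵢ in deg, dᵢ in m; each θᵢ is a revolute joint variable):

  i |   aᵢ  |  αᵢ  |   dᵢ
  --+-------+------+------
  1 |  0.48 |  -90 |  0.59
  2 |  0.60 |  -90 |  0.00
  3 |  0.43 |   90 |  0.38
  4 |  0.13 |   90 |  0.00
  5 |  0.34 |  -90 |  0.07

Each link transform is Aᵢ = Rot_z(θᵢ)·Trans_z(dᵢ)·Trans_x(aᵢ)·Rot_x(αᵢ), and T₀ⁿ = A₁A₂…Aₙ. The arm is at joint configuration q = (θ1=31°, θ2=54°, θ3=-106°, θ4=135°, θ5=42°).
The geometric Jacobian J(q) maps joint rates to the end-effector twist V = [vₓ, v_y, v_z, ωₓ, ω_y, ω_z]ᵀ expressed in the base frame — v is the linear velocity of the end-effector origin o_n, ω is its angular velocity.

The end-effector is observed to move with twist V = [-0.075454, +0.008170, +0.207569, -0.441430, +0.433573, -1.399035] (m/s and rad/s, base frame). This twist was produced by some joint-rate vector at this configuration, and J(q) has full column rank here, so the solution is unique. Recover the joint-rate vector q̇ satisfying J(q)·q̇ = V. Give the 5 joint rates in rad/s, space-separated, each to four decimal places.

o_n = [0.0179, 0.1719, -0.0834]
J₁: ẑ×o_n = [-0.1719, 0.0179, 0.0000], ω = ẑ
J2: z=[-0.5150, 0.8572, 0.0000] o=[0.4114, 0.2472, 0.5900] → [-0.5772, -0.3468, 0.3761, -0.5150, 0.8572, 0.0000]
J3: z=[-0.6935, -0.4167, -0.5878] o=[0.7137, 0.4289, 0.1046] → [-0.0727, 0.2786, -0.1117, -0.6935, -0.4167, -0.5878]
J4: z=[-0.3423, -0.5273, 0.7777] o=[0.1776, 0.5889, -0.0229] → [0.3562, -0.1449, 0.0586, -0.3423, -0.5273, 0.7777]
J5: z=[-0.9386, 0.2290, -0.2579] o=[0.1721, 0.4826, -0.0974] → [-0.0769, 0.0529, 0.3269, -0.9386, 0.2290, -0.2579]
q̇ = J⁺·V = [-0.9970, 0.1420, -0.0130, -0.3510, 0.5300]

-0.9970 0.1420 -0.0130 -0.3510 0.5300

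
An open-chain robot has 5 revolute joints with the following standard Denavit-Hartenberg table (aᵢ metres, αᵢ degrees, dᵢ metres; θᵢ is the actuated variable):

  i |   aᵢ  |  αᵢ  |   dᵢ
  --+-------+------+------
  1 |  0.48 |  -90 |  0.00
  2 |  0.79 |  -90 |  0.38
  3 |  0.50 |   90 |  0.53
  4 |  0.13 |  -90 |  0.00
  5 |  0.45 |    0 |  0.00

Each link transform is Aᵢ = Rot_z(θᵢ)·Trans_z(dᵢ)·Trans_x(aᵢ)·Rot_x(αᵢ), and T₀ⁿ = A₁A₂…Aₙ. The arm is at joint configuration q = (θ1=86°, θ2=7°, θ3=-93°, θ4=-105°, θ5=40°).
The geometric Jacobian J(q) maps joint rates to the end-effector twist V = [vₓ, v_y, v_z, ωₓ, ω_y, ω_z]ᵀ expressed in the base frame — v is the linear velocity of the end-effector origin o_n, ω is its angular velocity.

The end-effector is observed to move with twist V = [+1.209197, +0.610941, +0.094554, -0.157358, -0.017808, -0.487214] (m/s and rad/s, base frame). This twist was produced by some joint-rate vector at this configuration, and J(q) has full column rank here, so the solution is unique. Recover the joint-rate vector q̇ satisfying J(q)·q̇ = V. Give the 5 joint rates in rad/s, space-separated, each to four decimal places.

o_n = [-0.6637, 1.5726, -0.2000]
J₁: ẑ×o_n = [-1.5726, -0.6637, 0.0000], ω = ẑ
J2: z=[-0.9976, 0.0698, 0.0000] o=[0.0335, 0.4788, 0.0000] → [-0.0140, -0.1995, -1.0425, -0.9976, 0.0698, 0.0000]
J3: z=[-0.0085, -0.1216, -0.9925] o=[-0.2909, 1.2875, -0.0963] → [0.2956, 0.3691, -0.0477, -0.0085, -0.1216, -0.9925]
J4: z=[-0.0169, -0.9924, 0.1217] o=[-0.7953, 1.2320, -0.6191] → [-0.4574, 0.0231, 0.1249, -0.0169, -0.9924, 0.1217]
J5: z=[-0.9636, 0.0487, 0.2631] o=[-0.7606, 1.2467, -0.4947] → [-0.0714, 0.3095, -0.3188, -0.9636, 0.0487, 0.2631]
q̇ = J⁺·V = [-0.8490, -0.1790, -0.2650, 0.0550, 0.3500]

-0.8490 -0.1790 -0.2650 0.0550 0.3500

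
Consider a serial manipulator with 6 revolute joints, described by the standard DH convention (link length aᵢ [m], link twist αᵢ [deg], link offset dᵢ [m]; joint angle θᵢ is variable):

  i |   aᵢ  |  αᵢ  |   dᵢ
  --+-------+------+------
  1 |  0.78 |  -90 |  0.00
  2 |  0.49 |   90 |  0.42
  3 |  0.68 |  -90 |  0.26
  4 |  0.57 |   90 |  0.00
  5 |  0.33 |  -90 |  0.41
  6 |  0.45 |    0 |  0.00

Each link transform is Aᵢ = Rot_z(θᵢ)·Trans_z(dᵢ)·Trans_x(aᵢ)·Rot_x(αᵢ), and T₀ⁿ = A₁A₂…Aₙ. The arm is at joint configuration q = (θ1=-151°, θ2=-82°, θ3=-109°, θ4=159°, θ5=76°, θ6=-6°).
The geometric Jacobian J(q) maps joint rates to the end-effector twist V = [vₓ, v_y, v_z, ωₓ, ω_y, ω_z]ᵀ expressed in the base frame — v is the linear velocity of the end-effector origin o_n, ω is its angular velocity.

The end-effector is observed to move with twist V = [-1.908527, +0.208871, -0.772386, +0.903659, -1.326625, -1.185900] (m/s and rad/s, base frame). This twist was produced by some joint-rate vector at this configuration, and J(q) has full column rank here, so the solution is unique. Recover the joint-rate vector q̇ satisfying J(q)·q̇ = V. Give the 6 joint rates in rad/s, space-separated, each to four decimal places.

-0.4790 0.8260 0.1070 -0.8120 -0.1220 -0.4990

o_n = [-1.1808, -0.7068, 1.0868]
J₁: ẑ×o_n = [0.7068, -1.1808, 0.0000], ω = ẑ
J2: z=[0.4848, -0.8746, 0.0000] o=[-0.6822, -0.3782, 0.0000] → [-0.9505, -0.5269, -0.5954, 0.4848, -0.8746, 0.0000]
J3: z=[0.8661, 0.4801, 0.1392] o=[-0.5382, -0.7786, 0.4852] → [0.2788, -0.6104, 0.3706, 0.8661, 0.4801, 0.1392]
J4: z=[-0.2729, 0.2210, 0.9363] o=[-0.5978, -0.0765, 0.3022] → [0.7636, -0.3317, 0.3009, -0.2729, 0.2210, 0.9363]
J5: z=[-0.9587, -0.1440, -0.2455] o=[-0.5519, -0.6263, 0.4453] → [-0.1121, 0.7693, -0.0133, -0.9587, -0.1440, -0.2455]
J6: z=[-0.1442, 0.9894, -0.0171] o=[-1.0259, -0.6916, 0.6645] → [0.4175, 0.0635, 0.1554, -0.1442, 0.9894, -0.0171]
q̇ = J⁺·V = [-0.4790, 0.8260, 0.1070, -0.8120, -0.1220, -0.4990]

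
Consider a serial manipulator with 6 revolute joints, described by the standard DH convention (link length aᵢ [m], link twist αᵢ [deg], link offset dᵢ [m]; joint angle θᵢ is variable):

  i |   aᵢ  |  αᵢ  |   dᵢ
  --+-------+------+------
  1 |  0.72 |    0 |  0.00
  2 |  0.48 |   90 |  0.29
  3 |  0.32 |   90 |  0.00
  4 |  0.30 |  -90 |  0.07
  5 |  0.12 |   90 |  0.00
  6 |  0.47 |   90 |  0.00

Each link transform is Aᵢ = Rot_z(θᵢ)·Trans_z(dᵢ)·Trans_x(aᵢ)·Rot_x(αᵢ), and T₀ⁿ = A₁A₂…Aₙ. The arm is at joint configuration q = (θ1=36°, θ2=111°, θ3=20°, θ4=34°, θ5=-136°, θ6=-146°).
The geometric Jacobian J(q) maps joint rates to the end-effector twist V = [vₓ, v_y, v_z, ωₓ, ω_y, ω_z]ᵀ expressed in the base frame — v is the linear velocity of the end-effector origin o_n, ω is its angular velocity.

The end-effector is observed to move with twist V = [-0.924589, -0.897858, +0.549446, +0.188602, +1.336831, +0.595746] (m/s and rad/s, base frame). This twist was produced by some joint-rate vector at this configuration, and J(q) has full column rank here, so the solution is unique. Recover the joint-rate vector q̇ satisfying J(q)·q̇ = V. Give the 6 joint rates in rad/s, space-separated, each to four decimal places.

0.9330 0.7700 0.4800 0.6700 0.5290 -0.7860

o_n = [-0.4454, 1.1603, 0.7000]
J₁: ẑ×o_n = [-1.1603, -0.4454, 0.0000], ω = ẑ
J2: z=[0.0000, 0.0000, 1.0000] o=[0.5825, 0.4232, 0.0000] → [-0.7371, -1.0279, 0.0000, 0.0000, 0.0000, 1.0000]
J3: z=[0.5446, 0.8387, 0.0000] o=[0.1799, 0.6846, 0.2900] → [0.3439, -0.2233, 0.7835, 0.5446, 0.8387, 0.0000]
J4: z=[-0.2868, 0.1863, -0.9397] o=[-0.0723, 0.8484, 0.3994] → [0.3491, 0.4369, -0.0200, -0.2868, 0.1863, -0.9397]
J5: z=[0.8922, 0.4091, -0.1913] o=[-0.1970, 1.1294, 0.4187] → [0.1210, -0.2035, 0.1292, 0.8922, 0.4091, -0.1913]
J6: z=[0.4486, -0.7545, 0.4790] o=[-0.1908, 1.0678, 0.3159] → [-0.3341, -0.2943, -0.1506, 0.4486, -0.7545, 0.4790]
q̇ = J⁺·V = [0.9330, 0.7700, 0.4800, 0.6700, 0.5290, -0.7860]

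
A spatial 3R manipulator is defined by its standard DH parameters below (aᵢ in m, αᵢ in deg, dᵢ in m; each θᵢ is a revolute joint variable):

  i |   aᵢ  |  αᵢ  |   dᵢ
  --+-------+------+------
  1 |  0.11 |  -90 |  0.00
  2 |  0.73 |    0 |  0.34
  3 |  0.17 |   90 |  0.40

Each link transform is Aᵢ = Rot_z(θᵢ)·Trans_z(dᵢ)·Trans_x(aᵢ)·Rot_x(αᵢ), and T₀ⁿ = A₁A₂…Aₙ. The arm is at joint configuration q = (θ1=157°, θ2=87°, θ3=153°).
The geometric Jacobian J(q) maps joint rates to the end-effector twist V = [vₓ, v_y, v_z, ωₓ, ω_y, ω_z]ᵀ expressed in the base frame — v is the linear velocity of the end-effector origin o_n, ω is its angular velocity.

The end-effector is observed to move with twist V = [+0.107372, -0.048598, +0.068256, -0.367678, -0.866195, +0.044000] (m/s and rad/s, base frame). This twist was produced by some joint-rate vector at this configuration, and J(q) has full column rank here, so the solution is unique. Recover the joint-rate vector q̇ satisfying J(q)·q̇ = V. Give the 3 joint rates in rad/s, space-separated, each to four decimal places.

o_n = [-0.3473, -0.6565, -0.5818]
J₁: ẑ×o_n = [0.6565, -0.3473, 0.0000], ω = ẑ
J2: z=[-0.3907, -0.9205, 0.0000] o=[-0.1013, 0.0430, 0.0000] → [0.5355, -0.2273, 0.0468, -0.3907, -0.9205, 0.0000]
J3: z=[-0.3907, -0.9205, 0.0000] o=[-0.2693, -0.2551, -0.7290] → [-0.1355, 0.0575, 0.0850, -0.3907, -0.9205, 0.0000]
q̇ = J⁺·V = [0.0440, 0.3070, 0.6340]

0.0440 0.3070 0.6340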